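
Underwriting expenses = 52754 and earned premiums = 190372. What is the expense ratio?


Expense ratio = expenses / premiums
= 52754 / 190372
= 0.2771


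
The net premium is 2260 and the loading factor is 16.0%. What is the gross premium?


Gross = net * (1 + loading)
= 2260 * (1 + 0.16)
= 2260 * 1.16
= 2621.6


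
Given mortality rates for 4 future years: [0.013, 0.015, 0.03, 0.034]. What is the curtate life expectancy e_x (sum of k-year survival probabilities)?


e_x = sum_{k=1}^{n} k_p_x
k_p_x values:
  1_p_x = 0.987
  2_p_x = 0.972195
  3_p_x = 0.943029
  4_p_x = 0.910966
e_x = 3.8132


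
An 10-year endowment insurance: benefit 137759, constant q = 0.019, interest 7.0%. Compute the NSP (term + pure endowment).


Term component = 17068.6362
Pure endowment = 10_p_x * v^10 * benefit = 0.825449 * 0.508349 * 137759 = 57805.9148
NSP = 74874.551


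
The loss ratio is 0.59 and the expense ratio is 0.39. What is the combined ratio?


Combined ratio = loss ratio + expense ratio
= 0.59 + 0.39
= 0.98


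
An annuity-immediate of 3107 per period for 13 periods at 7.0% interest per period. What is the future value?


FV = PMT * ((1+i)^n - 1) / i
= 3107 * ((1.07)^13 - 1) / 0.07
= 3107 * (2.409845 - 1) / 0.07
= 62576.9774


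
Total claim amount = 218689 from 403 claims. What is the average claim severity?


severity = total / number
= 218689 / 403
= 542.6526


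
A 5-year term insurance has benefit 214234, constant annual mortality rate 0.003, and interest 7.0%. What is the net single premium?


NSP = benefit * sum_{k=0}^{n-1} k_p_x * q * v^(k+1)
With constant q=0.003, v=0.934579
Sum = 0.012232
NSP = 214234 * 0.012232
= 2620.5042


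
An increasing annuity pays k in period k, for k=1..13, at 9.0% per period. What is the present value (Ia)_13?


(Ia)_n = sum_{k=1}^{n} k * v^k, v = 1/(1+i)
v = 0.917431
Sum computed term by term:
(Ia)_13 = 43.56


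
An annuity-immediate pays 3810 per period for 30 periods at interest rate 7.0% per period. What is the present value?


PV = PMT * (1 - (1+i)^(-n)) / i
= 3810 * (1 - (1+0.07)^(-30)) / 0.07
= 3810 * (1 - 0.131367) / 0.07
= 3810 * 12.409041
= 47278.4469


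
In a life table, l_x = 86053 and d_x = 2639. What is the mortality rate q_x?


q_x = d_x / l_x
= 2639 / 86053
= 0.0307


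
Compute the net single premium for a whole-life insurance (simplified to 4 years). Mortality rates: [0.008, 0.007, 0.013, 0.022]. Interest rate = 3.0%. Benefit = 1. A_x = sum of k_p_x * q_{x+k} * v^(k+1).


v = 0.970874
Year 0: k_p_x=1.0, q=0.008, term=0.007767
Year 1: k_p_x=0.992, q=0.007, term=0.006545
Year 2: k_p_x=0.985056, q=0.013, term=0.011719
Year 3: k_p_x=0.97225, q=0.022, term=0.019004
A_x = 0.045


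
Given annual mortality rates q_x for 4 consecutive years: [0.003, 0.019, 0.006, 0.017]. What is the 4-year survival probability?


p_k = 1 - q_k for each year
Survival = product of (1 - q_k)
= 0.997 * 0.981 * 0.994 * 0.983
= 0.9557


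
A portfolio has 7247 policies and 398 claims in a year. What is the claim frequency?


frequency = claims / policies
= 398 / 7247
= 0.0549


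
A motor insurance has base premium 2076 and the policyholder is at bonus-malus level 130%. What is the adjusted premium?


adjusted = base * BM_level / 100
= 2076 * 130 / 100
= 2076 * 1.3
= 2698.8


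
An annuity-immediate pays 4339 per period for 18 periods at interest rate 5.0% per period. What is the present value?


PV = PMT * (1 - (1+i)^(-n)) / i
= 4339 * (1 - (1+0.05)^(-18)) / 0.05
= 4339 * (1 - 0.415521) / 0.05
= 4339 * 11.689587
= 50721.1176


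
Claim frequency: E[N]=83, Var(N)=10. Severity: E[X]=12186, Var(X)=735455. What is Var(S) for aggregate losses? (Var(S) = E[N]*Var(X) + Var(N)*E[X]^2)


Var(S) = E[N]*Var(X) + Var(N)*E[X]^2
= 83*735455 + 10*12186^2
= 61042765 + 1484985960
= 1.5460e+09


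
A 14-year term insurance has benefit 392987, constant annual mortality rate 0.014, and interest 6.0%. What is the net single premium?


NSP = benefit * sum_{k=0}^{n-1} k_p_x * q * v^(k+1)
With constant q=0.014, v=0.943396
Sum = 0.1205
NSP = 392987 * 0.1205
= 47354.7706


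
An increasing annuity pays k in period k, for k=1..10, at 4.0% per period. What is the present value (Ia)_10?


(Ia)_n = sum_{k=1}^{n} k * v^k, v = 1/(1+i)
v = 0.961538
Sum computed term by term:
(Ia)_10 = 41.9922


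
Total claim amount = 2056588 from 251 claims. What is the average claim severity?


severity = total / number
= 2056588 / 251
= 8193.5777


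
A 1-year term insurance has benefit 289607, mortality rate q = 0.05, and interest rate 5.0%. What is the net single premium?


NSP = benefit * q * v
v = 1/(1+i) = 0.952381
NSP = 289607 * 0.05 * 0.952381
= 13790.8095


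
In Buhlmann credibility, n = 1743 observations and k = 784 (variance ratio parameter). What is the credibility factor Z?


Z = n / (n + k)
= 1743 / (1743 + 784)
= 1743 / 2527
= 0.6898


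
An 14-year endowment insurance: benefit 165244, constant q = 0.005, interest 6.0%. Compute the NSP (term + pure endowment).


Term component = 7469.9658
Pure endowment = 14_p_x * v^14 * benefit = 0.93223 * 0.442301 * 165244 = 68134.444
NSP = 75604.4098


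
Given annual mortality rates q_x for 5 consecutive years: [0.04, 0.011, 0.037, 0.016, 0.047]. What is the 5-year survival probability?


p_k = 1 - q_k for each year
Survival = product of (1 - q_k)
= 0.96 * 0.989 * 0.963 * 0.984 * 0.953
= 0.8574


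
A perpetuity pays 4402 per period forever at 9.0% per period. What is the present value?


PV = PMT / i
= 4402 / 0.09
= 48911.1111


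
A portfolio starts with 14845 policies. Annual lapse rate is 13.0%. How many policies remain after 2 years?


remaining = initial * (1 - lapse)^years
= 14845 * (1 - 0.13)^2
= 14845 * 0.7569
= 11236.1805


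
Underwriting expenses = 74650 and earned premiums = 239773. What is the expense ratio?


Expense ratio = expenses / premiums
= 74650 / 239773
= 0.3113


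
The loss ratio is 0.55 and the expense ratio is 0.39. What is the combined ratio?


Combined ratio = loss ratio + expense ratio
= 0.55 + 0.39
= 0.94


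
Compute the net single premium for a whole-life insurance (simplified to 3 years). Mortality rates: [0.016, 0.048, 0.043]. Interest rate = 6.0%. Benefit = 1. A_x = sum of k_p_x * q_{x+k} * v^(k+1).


v = 0.943396
Year 0: k_p_x=1.0, q=0.016, term=0.015094
Year 1: k_p_x=0.984, q=0.048, term=0.042036
Year 2: k_p_x=0.936768, q=0.043, term=0.033821
A_x = 0.091


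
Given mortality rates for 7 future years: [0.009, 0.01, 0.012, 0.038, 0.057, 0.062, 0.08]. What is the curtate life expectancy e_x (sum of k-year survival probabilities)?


e_x = sum_{k=1}^{n} k_p_x
k_p_x values:
  1_p_x = 0.991
  2_p_x = 0.98109
  3_p_x = 0.969317
  4_p_x = 0.932483
  5_p_x = 0.879331
  6_p_x = 0.824813
  7_p_x = 0.758828
e_x = 6.3369


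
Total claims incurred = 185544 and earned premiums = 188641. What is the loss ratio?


Loss ratio = claims / premiums
= 185544 / 188641
= 0.9836


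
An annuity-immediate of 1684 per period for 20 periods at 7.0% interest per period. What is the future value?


FV = PMT * ((1+i)^n - 1) / i
= 1684 * ((1.07)^20 - 1) / 0.07
= 1684 * (3.869684 - 1) / 0.07
= 69036.4091


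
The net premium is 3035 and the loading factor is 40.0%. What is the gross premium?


Gross = net * (1 + loading)
= 3035 * (1 + 0.4)
= 3035 * 1.4
= 4249.0


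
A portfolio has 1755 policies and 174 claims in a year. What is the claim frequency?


frequency = claims / policies
= 174 / 1755
= 0.0991


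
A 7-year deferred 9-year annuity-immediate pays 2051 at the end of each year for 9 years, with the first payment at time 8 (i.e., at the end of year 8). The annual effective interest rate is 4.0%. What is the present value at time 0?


PV at time 7 of the 9-year annuity-immediate:
a_n = 2051 * (1-(1+0.04)^(-9))/0.04 = 15249.8651
Discount back 7 years to time 0:
PV = 15249.8651 * (1+0.04)^(-7)
= 15249.8651 * 0.759918
= 11588.6442


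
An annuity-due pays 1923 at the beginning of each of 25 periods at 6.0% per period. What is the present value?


PV_due = PMT * (1-(1+i)^(-n))/i * (1+i)
PV_immediate = 24582.3939
PV_due = 24582.3939 * 1.06
= 26057.3375


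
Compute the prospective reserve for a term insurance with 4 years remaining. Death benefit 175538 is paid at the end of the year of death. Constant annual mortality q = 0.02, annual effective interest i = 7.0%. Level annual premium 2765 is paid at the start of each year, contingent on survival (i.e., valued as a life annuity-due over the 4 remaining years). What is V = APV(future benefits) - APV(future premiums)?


v = 1/(1+i) = 0.934579
APV(future benefits) per unit = sum_{k=0}^{3} k_p_x * q * v^(k+1) = 0.065851
APV(future benefits) = 175538 * 0.065851 = 11559.3625
Life annuity-due factor ä_{x:4} = sum_{k=0}^{3} k_p_x * v^k = 3.523031
APV(future premiums) = 2765 * 3.523031 = 9741.1819
V = 11559.3625 - 9741.1819
= 1818.1806


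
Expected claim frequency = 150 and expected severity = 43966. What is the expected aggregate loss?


E[S] = E[N] * E[X]
= 150 * 43966
= 6.5949e+06


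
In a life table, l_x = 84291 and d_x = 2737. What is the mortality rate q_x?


q_x = d_x / l_x
= 2737 / 84291
= 0.0325


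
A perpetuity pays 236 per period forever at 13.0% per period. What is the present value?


PV = PMT / i
= 236 / 0.13
= 1815.3846


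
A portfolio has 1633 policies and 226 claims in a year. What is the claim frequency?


frequency = claims / policies
= 226 / 1633
= 0.1384


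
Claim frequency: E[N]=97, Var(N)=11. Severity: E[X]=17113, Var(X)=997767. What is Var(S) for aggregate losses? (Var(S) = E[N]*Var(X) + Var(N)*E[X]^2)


Var(S) = E[N]*Var(X) + Var(N)*E[X]^2
= 97*997767 + 11*17113^2
= 96783399 + 3221402459
= 3.3182e+09


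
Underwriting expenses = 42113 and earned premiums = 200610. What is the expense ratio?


Expense ratio = expenses / premiums
= 42113 / 200610
= 0.2099


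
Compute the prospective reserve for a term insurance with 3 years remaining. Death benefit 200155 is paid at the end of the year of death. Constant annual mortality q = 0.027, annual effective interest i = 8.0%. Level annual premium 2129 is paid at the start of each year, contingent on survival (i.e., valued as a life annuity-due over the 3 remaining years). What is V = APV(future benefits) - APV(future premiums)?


v = 1/(1+i) = 0.925926
APV(future benefits) per unit = sum_{k=0}^{2} k_p_x * q * v^(k+1) = 0.067815
APV(future benefits) = 200155 * 0.067815 = 13573.4785
Life annuity-due factor ä_{x:3} = sum_{k=0}^{2} k_p_x * v^k = 2.712593
APV(future premiums) = 2129 * 2.712593 = 5775.1115
V = 13573.4785 - 5775.1115
= 7798.3671


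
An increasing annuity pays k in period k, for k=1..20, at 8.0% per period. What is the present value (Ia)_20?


(Ia)_n = sum_{k=1}^{n} k * v^k, v = 1/(1+i)
v = 0.925926
Sum computed term by term:
(Ia)_20 = 78.9079


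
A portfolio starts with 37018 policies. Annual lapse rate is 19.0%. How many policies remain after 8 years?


remaining = initial * (1 - lapse)^years
= 37018 * (1 - 0.19)^8
= 37018 * 0.185302
= 6859.5101


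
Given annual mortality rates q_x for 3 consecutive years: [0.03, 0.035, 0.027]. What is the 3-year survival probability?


p_k = 1 - q_k for each year
Survival = product of (1 - q_k)
= 0.97 * 0.965 * 0.973
= 0.9108


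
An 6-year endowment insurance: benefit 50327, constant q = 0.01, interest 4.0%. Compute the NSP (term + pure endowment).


Term component = 2576.0837
Pure endowment = 6_p_x * v^6 * benefit = 0.94148 * 0.790315 * 50327 = 37446.5813
NSP = 40022.665


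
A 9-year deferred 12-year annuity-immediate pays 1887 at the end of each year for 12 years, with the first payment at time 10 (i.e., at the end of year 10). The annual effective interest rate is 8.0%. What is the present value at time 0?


PV at time 9 of the 12-year annuity-immediate:
a_n = 1887 * (1-(1+0.08)^(-12))/0.08 = 14220.5792
Discount back 9 years to time 0:
PV = 14220.5792 * (1+0.08)^(-9)
= 14220.5792 * 0.500249
= 7113.8301


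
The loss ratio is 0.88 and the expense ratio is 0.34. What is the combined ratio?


Combined ratio = loss ratio + expense ratio
= 0.88 + 0.34
= 1.22


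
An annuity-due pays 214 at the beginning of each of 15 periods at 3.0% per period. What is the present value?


PV_due = PMT * (1-(1+i)^(-n))/i * (1+i)
PV_immediate = 2554.7181
PV_due = 2554.7181 * 1.03
= 2631.3597


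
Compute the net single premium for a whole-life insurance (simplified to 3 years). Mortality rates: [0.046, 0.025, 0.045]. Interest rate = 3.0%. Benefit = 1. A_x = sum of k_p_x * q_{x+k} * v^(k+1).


v = 0.970874
Year 0: k_p_x=1.0, q=0.046, term=0.04466
Year 1: k_p_x=0.954, q=0.025, term=0.022481
Year 2: k_p_x=0.93015, q=0.045, term=0.038305
A_x = 0.1054


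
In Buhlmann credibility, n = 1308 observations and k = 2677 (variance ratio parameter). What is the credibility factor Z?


Z = n / (n + k)
= 1308 / (1308 + 2677)
= 1308 / 3985
= 0.3282


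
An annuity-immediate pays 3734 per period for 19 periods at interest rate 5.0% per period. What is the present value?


PV = PMT * (1 - (1+i)^(-n)) / i
= 3734 * (1 - (1+0.05)^(-19)) / 0.05
= 3734 * (1 - 0.395734) / 0.05
= 3734 * 12.085321
= 45126.5881


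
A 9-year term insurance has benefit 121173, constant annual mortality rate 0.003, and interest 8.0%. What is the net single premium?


NSP = benefit * sum_{k=0}^{n-1} k_p_x * q * v^(k+1)
With constant q=0.003, v=0.925926
Sum = 0.018546
NSP = 121173 * 0.018546
= 2247.2342


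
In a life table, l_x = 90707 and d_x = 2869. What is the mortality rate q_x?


q_x = d_x / l_x
= 2869 / 90707
= 0.0316


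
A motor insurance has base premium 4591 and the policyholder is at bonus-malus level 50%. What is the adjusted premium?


adjusted = base * BM_level / 100
= 4591 * 50 / 100
= 4591 * 0.5
= 2295.5


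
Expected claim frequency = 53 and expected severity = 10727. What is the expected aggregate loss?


E[S] = E[N] * E[X]
= 53 * 10727
= 568531


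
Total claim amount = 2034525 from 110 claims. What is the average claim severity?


severity = total / number
= 2034525 / 110
= 18495.6818


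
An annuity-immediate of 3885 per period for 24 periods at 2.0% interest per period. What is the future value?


FV = PMT * ((1+i)^n - 1) / i
= 3885 * ((1.02)^24 - 1) / 0.02
= 3885 * (1.608437 - 1) / 0.02
= 118188.9357


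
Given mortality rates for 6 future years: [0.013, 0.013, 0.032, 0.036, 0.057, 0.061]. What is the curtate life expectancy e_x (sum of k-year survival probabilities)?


e_x = sum_{k=1}^{n} k_p_x
k_p_x values:
  1_p_x = 0.987
  2_p_x = 0.974169
  3_p_x = 0.942996
  4_p_x = 0.909048
  5_p_x = 0.857232
  6_p_x = 0.804941
e_x = 5.4754


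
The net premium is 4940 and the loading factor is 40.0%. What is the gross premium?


Gross = net * (1 + loading)
= 4940 * (1 + 0.4)
= 4940 * 1.4
= 6916.0


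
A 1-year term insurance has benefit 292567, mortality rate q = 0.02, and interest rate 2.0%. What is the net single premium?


NSP = benefit * q * v
v = 1/(1+i) = 0.980392
NSP = 292567 * 0.02 * 0.980392
= 5736.6078


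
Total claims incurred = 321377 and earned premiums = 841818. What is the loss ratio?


Loss ratio = claims / premiums
= 321377 / 841818
= 0.3818


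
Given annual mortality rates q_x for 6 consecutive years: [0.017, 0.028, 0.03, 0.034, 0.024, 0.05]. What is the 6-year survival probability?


p_k = 1 - q_k for each year
Survival = product of (1 - q_k)
= 0.983 * 0.972 * 0.97 * 0.966 * 0.976 * 0.95
= 0.8301


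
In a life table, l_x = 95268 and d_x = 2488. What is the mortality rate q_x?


q_x = d_x / l_x
= 2488 / 95268
= 0.0261


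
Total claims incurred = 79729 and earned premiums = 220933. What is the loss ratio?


Loss ratio = claims / premiums
= 79729 / 220933
= 0.3609


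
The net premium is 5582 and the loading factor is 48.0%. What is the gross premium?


Gross = net * (1 + loading)
= 5582 * (1 + 0.48)
= 5582 * 1.48
= 8261.36


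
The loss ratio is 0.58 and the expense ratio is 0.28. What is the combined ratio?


Combined ratio = loss ratio + expense ratio
= 0.58 + 0.28
= 0.86


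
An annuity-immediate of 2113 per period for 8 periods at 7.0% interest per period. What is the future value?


FV = PMT * ((1+i)^n - 1) / i
= 2113 * ((1.07)^8 - 1) / 0.07
= 2113 * (1.718186 - 1) / 0.07
= 21678.9628


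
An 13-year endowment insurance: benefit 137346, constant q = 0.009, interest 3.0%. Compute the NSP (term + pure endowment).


Term component = 12505.5608
Pure endowment = 13_p_x * v^13 * benefit = 0.889114 * 0.680951 * 137346 = 83155.2365
NSP = 95660.7973


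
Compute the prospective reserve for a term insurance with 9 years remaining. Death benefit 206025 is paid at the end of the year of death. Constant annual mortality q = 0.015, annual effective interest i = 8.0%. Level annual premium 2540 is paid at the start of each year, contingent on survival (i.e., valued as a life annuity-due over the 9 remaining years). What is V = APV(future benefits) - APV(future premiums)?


v = 1/(1+i) = 0.925926
APV(future benefits) per unit = sum_{k=0}^{8} k_p_x * q * v^(k+1) = 0.088953
APV(future benefits) = 206025 * 0.088953 = 18326.6168
Life annuity-due factor ä_{x:9} = sum_{k=0}^{8} k_p_x * v^k = 6.404642
APV(future premiums) = 2540 * 6.404642 = 16267.7912
V = 18326.6168 - 16267.7912
= 2058.8256


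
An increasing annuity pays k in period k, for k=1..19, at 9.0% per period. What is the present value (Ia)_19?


(Ia)_n = sum_{k=1}^{n} k * v^k, v = 1/(1+i)
v = 0.917431
Sum computed term by term:
(Ia)_19 = 67.3369


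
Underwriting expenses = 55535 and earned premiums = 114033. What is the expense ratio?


Expense ratio = expenses / premiums
= 55535 / 114033
= 0.487


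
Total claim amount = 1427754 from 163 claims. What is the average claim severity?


severity = total / number
= 1427754 / 163
= 8759.227


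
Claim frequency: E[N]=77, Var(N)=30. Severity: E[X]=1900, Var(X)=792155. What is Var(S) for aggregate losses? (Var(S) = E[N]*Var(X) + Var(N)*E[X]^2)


Var(S) = E[N]*Var(X) + Var(N)*E[X]^2
= 77*792155 + 30*1900^2
= 60995935 + 108300000
= 1.6930e+08


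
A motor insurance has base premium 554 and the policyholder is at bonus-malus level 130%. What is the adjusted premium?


adjusted = base * BM_level / 100
= 554 * 130 / 100
= 554 * 1.3
= 720.2


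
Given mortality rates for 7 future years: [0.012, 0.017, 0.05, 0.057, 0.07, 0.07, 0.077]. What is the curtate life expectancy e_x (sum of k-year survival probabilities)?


e_x = sum_{k=1}^{n} k_p_x
k_p_x values:
  1_p_x = 0.988
  2_p_x = 0.971204
  3_p_x = 0.922644
  4_p_x = 0.870053
  5_p_x = 0.809149
  6_p_x = 0.752509
  7_p_x = 0.694566
e_x = 6.0081


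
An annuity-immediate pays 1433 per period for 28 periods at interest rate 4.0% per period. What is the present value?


PV = PMT * (1 - (1+i)^(-n)) / i
= 1433 * (1 - (1+0.04)^(-28)) / 0.04
= 1433 * (1 - 0.333477) / 0.04
= 1433 * 16.663063
= 23878.1696


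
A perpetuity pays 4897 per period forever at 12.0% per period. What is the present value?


PV = PMT / i
= 4897 / 0.12
= 40808.3333


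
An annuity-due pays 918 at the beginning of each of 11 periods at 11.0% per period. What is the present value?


PV_due = PMT * (1-(1+i)^(-n))/i * (1+i)
PV_immediate = 5697.5811
PV_due = 5697.5811 * 1.11
= 6324.315


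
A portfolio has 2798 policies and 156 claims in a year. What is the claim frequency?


frequency = claims / policies
= 156 / 2798
= 0.0558


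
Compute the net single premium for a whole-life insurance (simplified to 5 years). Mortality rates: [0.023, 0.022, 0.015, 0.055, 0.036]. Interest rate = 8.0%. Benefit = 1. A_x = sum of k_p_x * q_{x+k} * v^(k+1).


v = 0.925926
Year 0: k_p_x=1.0, q=0.023, term=0.021296
Year 1: k_p_x=0.977, q=0.022, term=0.018428
Year 2: k_p_x=0.955506, q=0.015, term=0.011378
Year 3: k_p_x=0.941173, q=0.055, term=0.038048
Year 4: k_p_x=0.889409, q=0.036, term=0.021791
A_x = 0.1109


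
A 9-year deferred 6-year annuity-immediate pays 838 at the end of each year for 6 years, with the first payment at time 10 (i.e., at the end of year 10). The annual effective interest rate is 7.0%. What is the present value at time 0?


PV at time 9 of the 6-year annuity-immediate:
a_n = 838 * (1-(1+0.07)^(-6))/0.07 = 3994.3602
Discount back 9 years to time 0:
PV = 3994.3602 * (1+0.07)^(-9)
= 3994.3602 * 0.543934
= 2172.6673


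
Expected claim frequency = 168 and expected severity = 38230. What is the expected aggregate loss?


E[S] = E[N] * E[X]
= 168 * 38230
= 6.4226e+06


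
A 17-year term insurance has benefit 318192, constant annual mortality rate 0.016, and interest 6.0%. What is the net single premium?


NSP = benefit * sum_{k=0}^{n-1} k_p_x * q * v^(k+1)
With constant q=0.016, v=0.943396
Sum = 0.151094
NSP = 318192 * 0.151094
= 48076.8715


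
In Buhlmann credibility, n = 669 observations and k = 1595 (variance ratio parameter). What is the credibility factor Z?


Z = n / (n + k)
= 669 / (669 + 1595)
= 669 / 2264
= 0.2955


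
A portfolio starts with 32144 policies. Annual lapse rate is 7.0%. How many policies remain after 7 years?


remaining = initial * (1 - lapse)^years
= 32144 * (1 - 0.07)^7
= 32144 * 0.601701
= 19341.0728


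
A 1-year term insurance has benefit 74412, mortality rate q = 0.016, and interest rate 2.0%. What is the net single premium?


NSP = benefit * q * v
v = 1/(1+i) = 0.980392
NSP = 74412 * 0.016 * 0.980392
= 1167.2471


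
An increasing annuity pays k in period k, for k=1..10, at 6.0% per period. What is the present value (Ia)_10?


(Ia)_n = sum_{k=1}^{n} k * v^k, v = 1/(1+i)
v = 0.943396
Sum computed term by term:
(Ia)_10 = 36.9624


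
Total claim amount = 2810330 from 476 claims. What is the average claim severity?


severity = total / number
= 2810330 / 476
= 5904.0546


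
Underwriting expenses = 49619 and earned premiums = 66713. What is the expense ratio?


Expense ratio = expenses / premiums
= 49619 / 66713
= 0.7438


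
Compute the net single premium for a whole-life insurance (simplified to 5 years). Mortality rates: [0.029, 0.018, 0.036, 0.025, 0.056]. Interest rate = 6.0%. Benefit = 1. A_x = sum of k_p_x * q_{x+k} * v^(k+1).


v = 0.943396
Year 0: k_p_x=1.0, q=0.029, term=0.027358
Year 1: k_p_x=0.971, q=0.018, term=0.015555
Year 2: k_p_x=0.953522, q=0.036, term=0.028821
Year 3: k_p_x=0.919195, q=0.025, term=0.018202
Year 4: k_p_x=0.896215, q=0.056, term=0.037503
A_x = 0.1274


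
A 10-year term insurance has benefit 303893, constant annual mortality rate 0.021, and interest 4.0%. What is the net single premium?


NSP = benefit * sum_{k=0}^{n-1} k_p_x * q * v^(k+1)
With constant q=0.021, v=0.961538
Sum = 0.156165
NSP = 303893 * 0.156165
= 47457.3932


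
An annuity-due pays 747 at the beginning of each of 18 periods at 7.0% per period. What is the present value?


PV_due = PMT * (1-(1+i)^(-n))/i * (1+i)
PV_immediate = 7514.1379
PV_due = 7514.1379 * 1.07
= 8040.1276


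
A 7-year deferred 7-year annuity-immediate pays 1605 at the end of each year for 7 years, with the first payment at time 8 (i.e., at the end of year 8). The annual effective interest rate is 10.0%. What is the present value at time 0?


PV at time 7 of the 7-year annuity-immediate:
a_n = 1605 * (1-(1+0.1)^(-7))/0.1 = 7813.8122
Discount back 7 years to time 0:
PV = 7813.8122 * (1+0.1)^(-7)
= 7813.8122 * 0.513158
= 4009.7212


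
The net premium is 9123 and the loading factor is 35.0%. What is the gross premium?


Gross = net * (1 + loading)
= 9123 * (1 + 0.35)
= 9123 * 1.35
= 12316.05


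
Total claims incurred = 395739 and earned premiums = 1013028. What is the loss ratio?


Loss ratio = claims / premiums
= 395739 / 1013028
= 0.3906


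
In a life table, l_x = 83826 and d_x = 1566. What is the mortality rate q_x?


q_x = d_x / l_x
= 1566 / 83826
= 0.0187


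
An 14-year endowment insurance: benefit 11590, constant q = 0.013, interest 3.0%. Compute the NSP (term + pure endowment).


Term component = 1575.1973
Pure endowment = 14_p_x * v^14 * benefit = 0.832607 * 0.661118 * 11590 = 6379.7319
NSP = 7954.9292


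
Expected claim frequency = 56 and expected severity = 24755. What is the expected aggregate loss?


E[S] = E[N] * E[X]
= 56 * 24755
= 1.3863e+06


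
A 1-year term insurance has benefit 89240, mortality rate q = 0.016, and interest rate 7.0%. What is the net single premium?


NSP = benefit * q * v
v = 1/(1+i) = 0.934579
NSP = 89240 * 0.016 * 0.934579
= 1334.4299


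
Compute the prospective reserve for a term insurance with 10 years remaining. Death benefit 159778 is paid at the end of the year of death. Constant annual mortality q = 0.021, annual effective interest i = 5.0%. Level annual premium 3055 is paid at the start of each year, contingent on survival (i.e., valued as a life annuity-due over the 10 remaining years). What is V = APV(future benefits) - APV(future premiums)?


v = 1/(1+i) = 0.952381
APV(future benefits) per unit = sum_{k=0}^{9} k_p_x * q * v^(k+1) = 0.148918
APV(future benefits) = 159778 * 0.148918 = 23793.752
Life annuity-due factor ä_{x:10} = sum_{k=0}^{9} k_p_x * v^k = 7.445879
APV(future premiums) = 3055 * 7.445879 = 22747.1593
V = 23793.752 - 22747.1593
= 1046.5927


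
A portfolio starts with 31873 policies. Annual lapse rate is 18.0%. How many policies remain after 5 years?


remaining = initial * (1 - lapse)^years
= 31873 * (1 - 0.18)^5
= 31873 * 0.37074
= 11816.591


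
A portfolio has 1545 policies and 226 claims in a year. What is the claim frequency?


frequency = claims / policies
= 226 / 1545
= 0.1463


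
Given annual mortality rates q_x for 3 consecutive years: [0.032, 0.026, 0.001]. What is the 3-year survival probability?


p_k = 1 - q_k for each year
Survival = product of (1 - q_k)
= 0.968 * 0.974 * 0.999
= 0.9419


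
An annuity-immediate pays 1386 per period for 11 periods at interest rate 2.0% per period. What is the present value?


PV = PMT * (1 - (1+i)^(-n)) / i
= 1386 * (1 - (1+0.02)^(-11)) / 0.02
= 1386 * (1 - 0.804263) / 0.02
= 1386 * 9.786848
= 13564.5714


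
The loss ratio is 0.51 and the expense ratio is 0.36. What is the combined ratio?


Combined ratio = loss ratio + expense ratio
= 0.51 + 0.36
= 0.87


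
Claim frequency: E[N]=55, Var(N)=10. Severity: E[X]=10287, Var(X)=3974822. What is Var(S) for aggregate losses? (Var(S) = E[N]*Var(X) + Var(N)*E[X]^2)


Var(S) = E[N]*Var(X) + Var(N)*E[X]^2
= 55*3974822 + 10*10287^2
= 218615210 + 1058223690
= 1.2768e+09


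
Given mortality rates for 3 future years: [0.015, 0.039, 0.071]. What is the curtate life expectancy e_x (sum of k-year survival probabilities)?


e_x = sum_{k=1}^{n} k_p_x
k_p_x values:
  1_p_x = 0.985
  2_p_x = 0.946585
  3_p_x = 0.879377
e_x = 2.811


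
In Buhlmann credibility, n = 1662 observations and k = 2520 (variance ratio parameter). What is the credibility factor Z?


Z = n / (n + k)
= 1662 / (1662 + 2520)
= 1662 / 4182
= 0.3974


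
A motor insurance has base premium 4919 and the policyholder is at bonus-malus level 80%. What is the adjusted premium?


adjusted = base * BM_level / 100
= 4919 * 80 / 100
= 4919 * 0.8
= 3935.2


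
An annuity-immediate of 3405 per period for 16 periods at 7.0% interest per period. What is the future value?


FV = PMT * ((1+i)^n - 1) / i
= 3405 * ((1.07)^16 - 1) / 0.07
= 3405 * (2.952164 - 1) / 0.07
= 94958.8223


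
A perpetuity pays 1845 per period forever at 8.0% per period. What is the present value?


PV = PMT / i
= 1845 / 0.08
= 23062.5


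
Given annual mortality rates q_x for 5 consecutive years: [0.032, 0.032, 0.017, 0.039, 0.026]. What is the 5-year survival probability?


p_k = 1 - q_k for each year
Survival = product of (1 - q_k)
= 0.968 * 0.968 * 0.983 * 0.961 * 0.974
= 0.8622


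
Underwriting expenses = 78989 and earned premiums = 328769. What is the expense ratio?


Expense ratio = expenses / premiums
= 78989 / 328769
= 0.2403


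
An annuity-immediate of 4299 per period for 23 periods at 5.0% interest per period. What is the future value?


FV = PMT * ((1+i)^n - 1) / i
= 4299 * ((1.05)^23 - 1) / 0.05
= 4299 * (3.071524 - 1) / 0.05
= 178109.6125


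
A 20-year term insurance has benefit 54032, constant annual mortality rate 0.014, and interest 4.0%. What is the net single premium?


NSP = benefit * sum_{k=0}^{n-1} k_p_x * q * v^(k+1)
With constant q=0.014, v=0.961538
Sum = 0.17001
NSP = 54032 * 0.17001
= 9185.9673


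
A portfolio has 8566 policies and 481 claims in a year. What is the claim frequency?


frequency = claims / policies
= 481 / 8566
= 0.0562


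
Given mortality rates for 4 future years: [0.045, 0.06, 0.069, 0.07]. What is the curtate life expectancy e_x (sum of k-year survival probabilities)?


e_x = sum_{k=1}^{n} k_p_x
k_p_x values:
  1_p_x = 0.955
  2_p_x = 0.8977
  3_p_x = 0.835759
  4_p_x = 0.777256
e_x = 3.4657


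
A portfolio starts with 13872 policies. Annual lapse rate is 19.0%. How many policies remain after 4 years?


remaining = initial * (1 - lapse)^years
= 13872 * (1 - 0.19)^4
= 13872 * 0.430467
= 5971.4411


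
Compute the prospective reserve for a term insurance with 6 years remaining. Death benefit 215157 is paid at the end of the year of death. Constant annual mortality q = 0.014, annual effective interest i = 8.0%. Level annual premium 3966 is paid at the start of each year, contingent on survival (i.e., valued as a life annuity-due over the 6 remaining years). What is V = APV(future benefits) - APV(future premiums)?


v = 1/(1+i) = 0.925926
APV(future benefits) per unit = sum_{k=0}^{5} k_p_x * q * v^(k+1) = 0.062694
APV(future benefits) = 215157 * 0.062694 = 13489.0759
Life annuity-due factor ä_{x:6} = sum_{k=0}^{5} k_p_x * v^k = 4.836403
APV(future premiums) = 3966 * 4.836403 = 19181.1724
V = 13489.0759 - 19181.1724
= -5692.0965


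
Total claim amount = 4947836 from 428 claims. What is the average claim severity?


severity = total / number
= 4947836 / 428
= 11560.3645


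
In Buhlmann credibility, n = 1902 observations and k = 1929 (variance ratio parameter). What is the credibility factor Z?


Z = n / (n + k)
= 1902 / (1902 + 1929)
= 1902 / 3831
= 0.4965


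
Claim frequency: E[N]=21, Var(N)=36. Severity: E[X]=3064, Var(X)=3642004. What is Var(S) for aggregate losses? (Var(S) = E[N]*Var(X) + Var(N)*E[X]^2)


Var(S) = E[N]*Var(X) + Var(N)*E[X]^2
= 21*3642004 + 36*3064^2
= 76482084 + 337971456
= 4.1445e+08


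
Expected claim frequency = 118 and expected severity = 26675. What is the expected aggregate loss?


E[S] = E[N] * E[X]
= 118 * 26675
= 3.1476e+06


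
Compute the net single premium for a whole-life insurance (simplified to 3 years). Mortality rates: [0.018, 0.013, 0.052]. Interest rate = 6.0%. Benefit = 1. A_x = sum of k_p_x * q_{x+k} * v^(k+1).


v = 0.943396
Year 0: k_p_x=1.0, q=0.018, term=0.016981
Year 1: k_p_x=0.982, q=0.013, term=0.011362
Year 2: k_p_x=0.969234, q=0.052, term=0.042317
A_x = 0.0707


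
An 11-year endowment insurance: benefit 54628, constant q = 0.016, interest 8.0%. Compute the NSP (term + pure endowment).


Term component = 5834.6586
Pure endowment = 11_p_x * v^11 * benefit = 0.837425 * 0.428883 * 54628 = 19620.0483
NSP = 25454.707


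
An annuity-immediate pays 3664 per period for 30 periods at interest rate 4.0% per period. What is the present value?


PV = PMT * (1 - (1+i)^(-n)) / i
= 3664 * (1 - (1+0.04)^(-30)) / 0.04
= 3664 * (1 - 0.308319) / 0.04
= 3664 * 17.292033
= 63358.01


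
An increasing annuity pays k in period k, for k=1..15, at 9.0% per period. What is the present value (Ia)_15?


(Ia)_n = sum_{k=1}^{n} k * v^k, v = 1/(1+i)
v = 0.917431
Sum computed term by term:
(Ia)_15 = 51.8676


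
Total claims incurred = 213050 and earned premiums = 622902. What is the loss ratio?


Loss ratio = claims / premiums
= 213050 / 622902
= 0.342


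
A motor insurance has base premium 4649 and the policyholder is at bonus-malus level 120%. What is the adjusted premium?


adjusted = base * BM_level / 100
= 4649 * 120 / 100
= 4649 * 1.2
= 5578.8


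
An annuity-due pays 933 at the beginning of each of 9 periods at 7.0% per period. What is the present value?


PV_due = PMT * (1-(1+i)^(-n))/i * (1+i)
PV_immediate = 6078.7117
PV_due = 6078.7117 * 1.07
= 6504.2215


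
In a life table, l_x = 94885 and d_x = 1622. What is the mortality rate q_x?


q_x = d_x / l_x
= 1622 / 94885
= 0.0171


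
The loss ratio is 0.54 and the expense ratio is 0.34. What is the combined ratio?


Combined ratio = loss ratio + expense ratio
= 0.54 + 0.34
= 0.88


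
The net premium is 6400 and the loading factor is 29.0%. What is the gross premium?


Gross = net * (1 + loading)
= 6400 * (1 + 0.29)
= 6400 * 1.29
= 8256.0


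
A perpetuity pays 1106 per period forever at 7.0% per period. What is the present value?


PV = PMT / i
= 1106 / 0.07
= 15800.0


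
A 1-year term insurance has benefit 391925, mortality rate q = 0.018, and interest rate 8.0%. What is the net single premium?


NSP = benefit * q * v
v = 1/(1+i) = 0.925926
NSP = 391925 * 0.018 * 0.925926
= 6532.0833


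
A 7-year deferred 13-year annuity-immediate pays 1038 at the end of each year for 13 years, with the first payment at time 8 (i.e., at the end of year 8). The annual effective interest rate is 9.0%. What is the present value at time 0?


PV at time 7 of the 13-year annuity-immediate:
a_n = 1038 * (1-(1+0.09)^(-13))/0.09 = 7771.4063
Discount back 7 years to time 0:
PV = 7771.4063 * (1+0.09)^(-7)
= 7771.4063 * 0.547034
= 4251.2254


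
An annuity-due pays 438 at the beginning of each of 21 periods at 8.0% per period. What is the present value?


PV_due = PMT * (1-(1+i)^(-n))/i * (1+i)
PV_immediate = 4387.3598
PV_due = 4387.3598 * 1.08
= 4738.3486


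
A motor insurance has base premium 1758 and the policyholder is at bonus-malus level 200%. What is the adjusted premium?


adjusted = base * BM_level / 100
= 1758 * 200 / 100
= 1758 * 2.0
= 3516.0


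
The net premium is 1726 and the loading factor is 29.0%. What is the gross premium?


Gross = net * (1 + loading)
= 1726 * (1 + 0.29)
= 1726 * 1.29
= 2226.54


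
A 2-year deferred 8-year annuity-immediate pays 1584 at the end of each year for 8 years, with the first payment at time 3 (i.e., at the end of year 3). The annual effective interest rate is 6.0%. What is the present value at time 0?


PV at time 2 of the 8-year annuity-immediate:
a_n = 1584 * (1-(1+0.06)^(-8))/0.06 = 9836.3134
Discount back 2 years to time 0:
PV = 9836.3134 * (1+0.06)^(-2)
= 9836.3134 * 0.889996
= 8754.2839


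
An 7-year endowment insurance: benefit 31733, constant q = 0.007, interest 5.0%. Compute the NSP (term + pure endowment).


Term component = 1260.3761
Pure endowment = 7_p_x * v^7 * benefit = 0.952017 * 0.710681 * 31733 = 21469.9374
NSP = 22730.3135


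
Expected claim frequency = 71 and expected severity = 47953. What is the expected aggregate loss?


E[S] = E[N] * E[X]
= 71 * 47953
= 3.4047e+06


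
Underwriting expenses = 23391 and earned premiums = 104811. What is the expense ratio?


Expense ratio = expenses / premiums
= 23391 / 104811
= 0.2232


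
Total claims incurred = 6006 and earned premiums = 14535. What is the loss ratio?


Loss ratio = claims / premiums
= 6006 / 14535
= 0.4132


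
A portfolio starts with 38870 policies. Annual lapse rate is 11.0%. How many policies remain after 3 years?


remaining = initial * (1 - lapse)^years
= 38870 * (1 - 0.11)^3
= 38870 * 0.704969
= 27402.145


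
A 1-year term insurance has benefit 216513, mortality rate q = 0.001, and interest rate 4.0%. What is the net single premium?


NSP = benefit * q * v
v = 1/(1+i) = 0.961538
NSP = 216513 * 0.001 * 0.961538
= 208.1856


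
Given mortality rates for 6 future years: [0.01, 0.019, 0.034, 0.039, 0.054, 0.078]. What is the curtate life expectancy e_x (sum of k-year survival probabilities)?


e_x = sum_{k=1}^{n} k_p_x
k_p_x values:
  1_p_x = 0.99
  2_p_x = 0.97119
  3_p_x = 0.93817
  4_p_x = 0.901581
  5_p_x = 0.852896
  6_p_x = 0.78637
e_x = 5.4402


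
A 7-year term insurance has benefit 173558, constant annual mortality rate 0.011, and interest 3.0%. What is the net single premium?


NSP = benefit * sum_{k=0}^{n-1} k_p_x * q * v^(k+1)
With constant q=0.011, v=0.970874
Sum = 0.066399
NSP = 173558 * 0.066399
= 11524.1126


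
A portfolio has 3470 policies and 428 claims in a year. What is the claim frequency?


frequency = claims / policies
= 428 / 3470
= 0.1233


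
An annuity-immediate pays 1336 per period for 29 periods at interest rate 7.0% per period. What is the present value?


PV = PMT * (1 - (1+i)^(-n)) / i
= 1336 * (1 - (1+0.07)^(-29)) / 0.07
= 1336 * (1 - 0.140563) / 0.07
= 1336 * 12.277674
= 16402.9726


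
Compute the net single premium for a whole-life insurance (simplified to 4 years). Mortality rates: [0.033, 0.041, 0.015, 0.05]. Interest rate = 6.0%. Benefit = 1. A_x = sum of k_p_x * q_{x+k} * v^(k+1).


v = 0.943396
Year 0: k_p_x=1.0, q=0.033, term=0.031132
Year 1: k_p_x=0.967, q=0.041, term=0.035286
Year 2: k_p_x=0.927353, q=0.015, term=0.011679
Year 3: k_p_x=0.913443, q=0.05, term=0.036177
A_x = 0.1143


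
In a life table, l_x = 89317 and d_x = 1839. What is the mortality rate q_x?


q_x = d_x / l_x
= 1839 / 89317
= 0.0206


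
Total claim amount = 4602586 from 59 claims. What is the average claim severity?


severity = total / number
= 4602586 / 59
= 78009.9322


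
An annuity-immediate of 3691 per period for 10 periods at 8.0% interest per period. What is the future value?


FV = PMT * ((1+i)^n - 1) / i
= 3691 * ((1.08)^10 - 1) / 0.08
= 3691 * (2.158925 - 1) / 0.08
= 53469.9021


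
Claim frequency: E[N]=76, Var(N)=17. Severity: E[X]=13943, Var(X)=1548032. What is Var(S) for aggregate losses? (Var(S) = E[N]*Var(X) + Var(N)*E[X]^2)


Var(S) = E[N]*Var(X) + Var(N)*E[X]^2
= 76*1548032 + 17*13943^2
= 117650432 + 3304923233
= 3.4226e+09


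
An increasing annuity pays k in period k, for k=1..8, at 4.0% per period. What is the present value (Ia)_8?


(Ia)_n = sum_{k=1}^{n} k * v^k, v = 1/(1+i)
v = 0.961538
Sum computed term by term:
(Ia)_8 = 28.9133


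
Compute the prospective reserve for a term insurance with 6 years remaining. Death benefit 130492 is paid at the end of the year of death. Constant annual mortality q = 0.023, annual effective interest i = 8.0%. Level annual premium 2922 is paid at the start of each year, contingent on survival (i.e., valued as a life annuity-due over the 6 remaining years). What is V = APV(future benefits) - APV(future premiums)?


v = 1/(1+i) = 0.925926
APV(future benefits) per unit = sum_{k=0}^{5} k_p_x * q * v^(k+1) = 0.10092
APV(future benefits) = 130492 * 0.10092 = 13169.195
Life annuity-due factor ä_{x:6} = sum_{k=0}^{5} k_p_x * v^k = 4.738831
APV(future premiums) = 2922 * 4.738831 = 13846.8655
V = 13169.195 - 13846.8655
= -677.6704


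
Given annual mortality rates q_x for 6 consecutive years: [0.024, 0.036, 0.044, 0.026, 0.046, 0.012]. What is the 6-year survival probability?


p_k = 1 - q_k for each year
Survival = product of (1 - q_k)
= 0.976 * 0.964 * 0.956 * 0.974 * 0.954 * 0.988
= 0.8258


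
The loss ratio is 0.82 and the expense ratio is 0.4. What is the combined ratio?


Combined ratio = loss ratio + expense ratio
= 0.82 + 0.4
= 1.22


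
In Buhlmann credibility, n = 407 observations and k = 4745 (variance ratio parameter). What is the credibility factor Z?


Z = n / (n + k)
= 407 / (407 + 4745)
= 407 / 5152
= 0.079
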